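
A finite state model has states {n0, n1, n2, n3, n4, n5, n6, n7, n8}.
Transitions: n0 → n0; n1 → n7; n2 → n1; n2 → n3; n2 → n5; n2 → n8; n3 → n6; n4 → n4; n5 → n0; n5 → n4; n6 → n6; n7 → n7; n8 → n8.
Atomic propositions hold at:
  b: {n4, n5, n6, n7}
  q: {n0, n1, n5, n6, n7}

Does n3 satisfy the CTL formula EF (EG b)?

Yes

EG b: greatest fixpoint, start Z0 = {n4, n5, n6, n7}, keep only states in Sat with some successor in Z. Already a fixed point.
Sat(EG b) = {n4, n5, n6, n7}
EF (EG b): least fixpoint, start Z0 = {n4, n5, n6, n7}, add states with some successor in Z. Z1 = {n1, n2, n3, n4, n5, n6, n7}; fixed.
Sat(EF (EG b)) = {n1, n2, n3, n4, n5, n6, n7}
n3 ∈ Sat(EF (EG b)) = {n1, n2, n3, n4, n5, n6, n7}, so the formula holds at n3.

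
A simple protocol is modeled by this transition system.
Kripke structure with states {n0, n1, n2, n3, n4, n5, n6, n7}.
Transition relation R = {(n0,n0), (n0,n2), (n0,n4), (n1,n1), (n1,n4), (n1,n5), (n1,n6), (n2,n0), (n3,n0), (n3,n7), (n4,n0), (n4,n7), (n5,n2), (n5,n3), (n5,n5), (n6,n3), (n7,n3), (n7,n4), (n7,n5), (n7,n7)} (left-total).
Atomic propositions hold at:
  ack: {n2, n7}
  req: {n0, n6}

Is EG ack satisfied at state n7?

EG ack: greatest fixpoint, start Z0 = {n2, n7}, keep only states in Sat with some successor in Z. Z1 = {n7}; fixed.
Sat(EG ack) = {n7}
n7 ∈ Sat(EG ack) = {n7}, so the formula holds at n7.

Yes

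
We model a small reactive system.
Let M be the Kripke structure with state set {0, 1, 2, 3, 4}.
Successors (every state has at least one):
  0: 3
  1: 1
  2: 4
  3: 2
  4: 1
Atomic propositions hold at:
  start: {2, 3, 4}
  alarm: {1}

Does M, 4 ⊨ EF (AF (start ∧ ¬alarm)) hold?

Sat(¬alarm) = {0, 2, 3, 4}
Sat(start ∧ ¬alarm) = {2, 3, 4}
AF (start ∧ ¬alarm): least fixpoint, start Z0 = {2, 3, 4}, add states with every successor in Z. Z1 = {0, 2, 3, 4}; fixed.
Sat(AF (start ∧ ¬alarm)) = {0, 2, 3, 4}
EF (AF (start ∧ ¬alarm)): least fixpoint, start Z0 = {0, 2, 3, 4}, add states with some successor in Z. Already a fixed point.
Sat(EF (AF (start ∧ ¬alarm))) = {0, 2, 3, 4}
4 ∈ Sat(EF (AF (start ∧ ¬alarm))) = {0, 2, 3, 4}, so the formula holds at 4.

Yes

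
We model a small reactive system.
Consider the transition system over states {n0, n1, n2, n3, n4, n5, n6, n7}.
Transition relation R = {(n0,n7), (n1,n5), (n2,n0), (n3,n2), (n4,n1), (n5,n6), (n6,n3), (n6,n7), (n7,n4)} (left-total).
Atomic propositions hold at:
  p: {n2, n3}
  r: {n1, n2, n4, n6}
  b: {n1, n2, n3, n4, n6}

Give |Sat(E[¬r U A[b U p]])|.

Sat(¬r) = {n0, n3, n5, n7}
A[b U p]: least fixpoint, start Z0 = Sat(p) = {n2, n3}, add states in Sat(b) with every successor in Z. Already a fixed point.
Sat(A[b U p]) = {n2, n3}
E[¬r U A[b U p]]: least fixpoint, start Z0 = Sat(A[b U p]) = {n2, n3}, add states in Sat(¬r) with some successor in Z. Already a fixed point.
Sat(E[¬r U A[b U p]]) = {n2, n3}
|Sat(E[¬r U A[b U p]])| = |{n2, n3}| = 2.

2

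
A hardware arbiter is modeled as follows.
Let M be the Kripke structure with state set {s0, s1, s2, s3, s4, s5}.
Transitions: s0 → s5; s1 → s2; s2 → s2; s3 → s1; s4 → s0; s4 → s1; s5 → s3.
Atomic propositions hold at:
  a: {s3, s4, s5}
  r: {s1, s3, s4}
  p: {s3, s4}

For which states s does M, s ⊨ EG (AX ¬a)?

{s1, s2, s3, s4}

Sat(¬a) = {s0, s1, s2}
Sat(AX ¬a) = {s : every successor in {s0, s1, s2}} = {s1, s2, s3, s4}
EG (AX ¬a): greatest fixpoint, start Z0 = {s1, s2, s3, s4}, keep only states in Sat with some successor in Z. Already a fixed point.
Sat(EG (AX ¬a)) = {s1, s2, s3, s4}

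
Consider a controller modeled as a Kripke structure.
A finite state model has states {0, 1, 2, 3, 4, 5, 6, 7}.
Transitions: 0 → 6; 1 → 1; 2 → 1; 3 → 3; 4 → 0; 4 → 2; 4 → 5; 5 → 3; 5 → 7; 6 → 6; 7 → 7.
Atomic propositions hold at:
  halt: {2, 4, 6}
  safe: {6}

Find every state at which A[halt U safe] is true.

A[halt U safe]: least fixpoint, start Z0 = Sat(safe) = {6}, add states in Sat(halt) with every successor in Z. Already a fixed point.
Sat(A[halt U safe]) = {6}

{6}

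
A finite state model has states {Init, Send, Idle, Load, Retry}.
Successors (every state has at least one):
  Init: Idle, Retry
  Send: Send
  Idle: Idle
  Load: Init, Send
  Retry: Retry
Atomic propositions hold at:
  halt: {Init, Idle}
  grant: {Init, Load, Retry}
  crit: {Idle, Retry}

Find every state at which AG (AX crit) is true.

{Init, Idle, Retry}

Sat(AX crit) = {s : every successor in {Idle, Retry}} = {Init, Idle, Retry}
AG (AX crit): greatest fixpoint, start Z0 = {Init, Idle, Retry}, keep only states in Sat with every successor in Z. Already a fixed point.
Sat(AG (AX crit)) = {Init, Idle, Retry}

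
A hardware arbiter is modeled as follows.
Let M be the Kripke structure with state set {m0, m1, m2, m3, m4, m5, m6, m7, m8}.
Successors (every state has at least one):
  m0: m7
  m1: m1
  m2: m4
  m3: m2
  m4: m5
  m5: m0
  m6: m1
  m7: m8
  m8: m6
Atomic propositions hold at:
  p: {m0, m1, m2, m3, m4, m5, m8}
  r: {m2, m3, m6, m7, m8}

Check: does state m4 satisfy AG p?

No

AG p: greatest fixpoint, start Z0 = {m0, m1, m2, m3, m4, m5, m8}, keep only states in Sat with every successor in Z. Z1 = {m1, m2, m3, m4, m5}; Z2 = {m1, m2, m3, m4}; Z3 = {m1, m2, m3}; Z4 = {m1, m3}; Z5 = {m1}; fixed.
Sat(AG p) = {m1}
m4 ∉ Sat(AG p) = {m1}, so the formula does not hold at m4.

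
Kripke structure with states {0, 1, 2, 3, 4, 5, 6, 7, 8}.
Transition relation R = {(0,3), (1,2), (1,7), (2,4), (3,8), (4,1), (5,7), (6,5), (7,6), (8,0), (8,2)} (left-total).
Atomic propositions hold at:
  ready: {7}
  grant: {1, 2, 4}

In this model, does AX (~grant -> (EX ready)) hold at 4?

Sat(~grant) = {0, 3, 5, 6, 7, 8}
Sat(EX ready) = {s : some successor in {7}} = {1, 5}
Sat(~grant -> (EX ready)) = {1, 2, 4, 5}
Sat(AX (~grant -> (EX ready))) = {s : every successor in {1, 2, 4, 5}} = {2, 4, 6}
4 ∈ Sat(AX (~grant -> (EX ready))) = {2, 4, 6}, so the formula holds at 4.

Yes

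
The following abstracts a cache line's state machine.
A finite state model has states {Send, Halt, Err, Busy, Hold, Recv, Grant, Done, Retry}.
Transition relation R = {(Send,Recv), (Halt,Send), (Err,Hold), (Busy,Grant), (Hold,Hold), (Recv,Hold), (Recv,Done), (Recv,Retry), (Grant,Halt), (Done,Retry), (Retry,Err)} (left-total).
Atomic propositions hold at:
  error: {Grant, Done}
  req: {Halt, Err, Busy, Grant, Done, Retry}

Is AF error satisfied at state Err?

No

AF error: least fixpoint, start Z0 = {Grant, Done}, add states with every successor in Z. Z1 = {Busy, Grant, Done}; fixed.
Sat(AF error) = {Busy, Grant, Done}
Err ∉ Sat(AF error) = {Busy, Grant, Done}, so the formula does not hold at Err.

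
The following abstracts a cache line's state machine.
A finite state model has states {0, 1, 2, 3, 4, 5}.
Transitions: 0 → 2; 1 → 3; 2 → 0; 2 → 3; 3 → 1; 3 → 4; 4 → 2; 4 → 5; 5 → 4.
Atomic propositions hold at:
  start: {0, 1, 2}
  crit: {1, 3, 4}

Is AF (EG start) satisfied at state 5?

EG start: greatest fixpoint, start Z0 = {0, 1, 2}, keep only states in Sat with some successor in Z. Z1 = {0, 2}; fixed.
Sat(EG start) = {0, 2}
AF (EG start): least fixpoint, start Z0 = {0, 2}, add states with every successor in Z. Already a fixed point.
Sat(AF (EG start)) = {0, 2}
5 ∉ Sat(AF (EG start)) = {0, 2}, so the formula does not hold at 5.

No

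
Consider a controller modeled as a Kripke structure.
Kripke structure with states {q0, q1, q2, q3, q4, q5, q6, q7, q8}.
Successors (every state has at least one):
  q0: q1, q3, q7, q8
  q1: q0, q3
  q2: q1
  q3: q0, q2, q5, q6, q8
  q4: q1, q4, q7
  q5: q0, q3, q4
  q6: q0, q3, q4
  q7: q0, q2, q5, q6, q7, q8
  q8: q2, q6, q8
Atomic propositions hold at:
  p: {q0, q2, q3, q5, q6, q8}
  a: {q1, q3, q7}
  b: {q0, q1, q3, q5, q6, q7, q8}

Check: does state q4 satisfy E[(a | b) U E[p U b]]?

Sat(a | b) = {q0, q1, q3, q5, q6, q7, q8}
E[p U b]: least fixpoint, start Z0 = Sat(b) = {q0, q1, q3, q5, q6, q7, q8}, add states in Sat(p) with some successor in Z. Z1 = {q0, q1, q2, q3, q5, q6, q7, q8}; fixed.
Sat(E[p U b]) = {q0, q1, q2, q3, q5, q6, q7, q8}
E[(a | b) U E[p U b]]: least fixpoint, start Z0 = Sat(E[p U b]) = {q0, q1, q2, q3, q5, q6, q7, q8}, add states in Sat(a | b) with some successor in Z. Already a fixed point.
Sat(E[(a | b) U E[p U b]]) = {q0, q1, q2, q3, q5, q6, q7, q8}
q4 ∉ Sat(E[(a | b) U E[p U b]]) = {q0, q1, q2, q3, q5, q6, q7, q8}, so the formula does not hold at q4.

No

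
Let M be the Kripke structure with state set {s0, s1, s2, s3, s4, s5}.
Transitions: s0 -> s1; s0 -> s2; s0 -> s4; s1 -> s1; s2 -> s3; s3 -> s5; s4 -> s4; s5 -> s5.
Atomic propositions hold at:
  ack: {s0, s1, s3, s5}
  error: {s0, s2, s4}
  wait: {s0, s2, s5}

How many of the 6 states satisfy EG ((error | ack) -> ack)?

4

Sat(error | ack) = {s0, s1, s2, s3, s4, s5}
Sat((error | ack) -> ack) = {s0, s1, s3, s5}
EG ((error | ack) -> ack): greatest fixpoint, start Z0 = {s0, s1, s3, s5}, keep only states in Sat with some successor in Z. Already a fixed point.
Sat(EG ((error | ack) -> ack)) = {s0, s1, s3, s5}
|Sat(EG ((error | ack) -> ack))| = |{s0, s1, s3, s5}| = 4.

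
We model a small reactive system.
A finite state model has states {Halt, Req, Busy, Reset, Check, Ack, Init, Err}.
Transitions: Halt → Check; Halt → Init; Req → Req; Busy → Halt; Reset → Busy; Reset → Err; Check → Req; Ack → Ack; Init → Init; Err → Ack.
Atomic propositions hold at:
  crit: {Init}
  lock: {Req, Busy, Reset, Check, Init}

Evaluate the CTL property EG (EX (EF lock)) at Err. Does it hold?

No

EF lock: least fixpoint, start Z0 = {Req, Busy, Reset, Check, Init}, add states with some successor in Z. Z1 = {Halt, Req, Busy, Reset, Check, Init}; fixed.
Sat(EF lock) = {Halt, Req, Busy, Reset, Check, Init}
Sat(EX (EF lock)) = {s : some successor in {Halt, Req, Busy, Reset, Check, Init}} = {Halt, Req, Busy, Reset, Check, Init}
EG (EX (EF lock)): greatest fixpoint, start Z0 = {Halt, Req, Busy, Reset, Check, Init}, keep only states in Sat with some successor in Z. Already a fixed point.
Sat(EG (EX (EF lock))) = {Halt, Req, Busy, Reset, Check, Init}
Err ∉ Sat(EG (EX (EF lock))) = {Halt, Req, Busy, Reset, Check, Init}, so the formula does not hold at Err.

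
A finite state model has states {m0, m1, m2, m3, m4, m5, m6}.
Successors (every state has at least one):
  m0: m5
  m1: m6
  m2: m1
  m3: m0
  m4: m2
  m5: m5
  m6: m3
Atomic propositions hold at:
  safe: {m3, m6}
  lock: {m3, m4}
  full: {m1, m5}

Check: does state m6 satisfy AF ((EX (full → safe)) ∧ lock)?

Sat(full → safe) = {m0, m2, m3, m4, m6}
Sat(EX (full → safe)) = {s : some successor in {m0, m2, m3, m4, m6}} = {m1, m3, m4, m6}
Sat((EX (full → safe)) ∧ lock) = {m3, m4}
AF ((EX (full → safe)) ∧ lock): least fixpoint, start Z0 = {m3, m4}, add states with every successor in Z. Z1 = {m3, m4, m6}; Z2 = {m1, m3, m4, m6}; Z3 = {m1, m2, m3, m4, m6}; fixed.
Sat(AF ((EX (full → safe)) ∧ lock)) = {m1, m2, m3, m4, m6}
m6 ∈ Sat(AF ((EX (full → safe)) ∧ lock)) = {m1, m2, m3, m4, m6}, so the formula holds at m6.

Yes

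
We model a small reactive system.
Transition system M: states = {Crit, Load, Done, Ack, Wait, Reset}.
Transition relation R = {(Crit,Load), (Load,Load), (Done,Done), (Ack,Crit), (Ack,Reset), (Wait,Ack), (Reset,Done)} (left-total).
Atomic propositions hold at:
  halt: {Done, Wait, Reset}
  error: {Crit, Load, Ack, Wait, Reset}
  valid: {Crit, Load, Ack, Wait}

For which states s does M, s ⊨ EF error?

EF error: least fixpoint, start Z0 = {Crit, Load, Ack, Wait, Reset}, add states with some successor in Z. Already a fixed point.
Sat(EF error) = {Crit, Load, Ack, Wait, Reset}

{Crit, Load, Ack, Wait, Reset}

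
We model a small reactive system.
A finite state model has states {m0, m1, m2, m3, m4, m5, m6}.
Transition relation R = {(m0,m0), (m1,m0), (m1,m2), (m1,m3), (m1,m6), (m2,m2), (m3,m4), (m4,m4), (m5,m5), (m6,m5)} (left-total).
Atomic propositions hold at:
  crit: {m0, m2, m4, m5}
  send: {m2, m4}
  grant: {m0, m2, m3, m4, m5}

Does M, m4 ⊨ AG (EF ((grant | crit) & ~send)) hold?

No

Sat(grant | crit) = {m0, m2, m3, m4, m5}
Sat(~send) = {m0, m1, m3, m5, m6}
Sat((grant | crit) & ~send) = {m0, m3, m5}
EF ((grant | crit) & ~send): least fixpoint, start Z0 = {m0, m3, m5}, add states with some successor in Z. Z1 = {m0, m1, m3, m5, m6}; fixed.
Sat(EF ((grant | crit) & ~send)) = {m0, m1, m3, m5, m6}
AG (EF ((grant | crit) & ~send)): greatest fixpoint, start Z0 = {m0, m1, m3, m5, m6}, keep only states in Sat with every successor in Z. Z1 = {m0, m5, m6}; fixed.
Sat(AG (EF ((grant | crit) & ~send))) = {m0, m5, m6}
m4 ∉ Sat(AG (EF ((grant | crit) & ~send))) = {m0, m5, m6}, so the formula does not hold at m4.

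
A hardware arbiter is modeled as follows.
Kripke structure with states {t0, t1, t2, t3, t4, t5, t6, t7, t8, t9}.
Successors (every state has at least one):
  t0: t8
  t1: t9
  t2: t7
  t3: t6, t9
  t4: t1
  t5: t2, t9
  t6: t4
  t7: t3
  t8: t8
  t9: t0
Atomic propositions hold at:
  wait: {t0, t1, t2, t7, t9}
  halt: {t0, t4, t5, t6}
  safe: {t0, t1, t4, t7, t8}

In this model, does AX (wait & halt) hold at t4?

Sat(wait & halt) = {t0}
Sat(AX (wait & halt)) = {s : every successor in {t0}} = {t9}
t4 ∉ Sat(AX (wait & halt)) = {t9}, so the formula does not hold at t4.

No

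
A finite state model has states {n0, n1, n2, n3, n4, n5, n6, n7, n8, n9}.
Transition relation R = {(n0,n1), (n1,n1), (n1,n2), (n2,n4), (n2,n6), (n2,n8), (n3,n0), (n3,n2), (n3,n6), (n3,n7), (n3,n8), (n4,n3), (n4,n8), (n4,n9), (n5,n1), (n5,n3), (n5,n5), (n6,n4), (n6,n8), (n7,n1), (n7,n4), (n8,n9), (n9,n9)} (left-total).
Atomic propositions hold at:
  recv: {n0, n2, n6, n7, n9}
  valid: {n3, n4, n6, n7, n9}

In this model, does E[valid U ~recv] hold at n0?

No

Sat(~recv) = {n1, n3, n4, n5, n8}
E[valid U ~recv]: least fixpoint, start Z0 = Sat(~recv) = {n1, n3, n4, n5, n8}, add states in Sat(valid) with some successor in Z. Z1 = {n1, n3, n4, n5, n6, n7, n8}; fixed.
Sat(E[valid U ~recv]) = {n1, n3, n4, n5, n6, n7, n8}
n0 ∉ Sat(E[valid U ~recv]) = {n1, n3, n4, n5, n6, n7, n8}, so the formula does not hold at n0.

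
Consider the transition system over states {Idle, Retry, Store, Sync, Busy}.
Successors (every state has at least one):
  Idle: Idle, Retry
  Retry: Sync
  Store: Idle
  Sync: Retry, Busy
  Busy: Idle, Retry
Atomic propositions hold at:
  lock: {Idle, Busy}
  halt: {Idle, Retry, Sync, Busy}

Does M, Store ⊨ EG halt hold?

EG halt: greatest fixpoint, start Z0 = {Idle, Retry, Sync, Busy}, keep only states in Sat with some successor in Z. Already a fixed point.
Sat(EG halt) = {Idle, Retry, Sync, Busy}
Store ∉ Sat(EG halt) = {Idle, Retry, Sync, Busy}, so the formula does not hold at Store.

No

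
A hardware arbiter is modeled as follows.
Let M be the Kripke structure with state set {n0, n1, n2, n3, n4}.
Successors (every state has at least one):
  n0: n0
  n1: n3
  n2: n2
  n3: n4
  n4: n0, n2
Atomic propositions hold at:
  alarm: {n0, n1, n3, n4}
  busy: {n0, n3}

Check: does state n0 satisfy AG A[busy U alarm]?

A[busy U alarm]: least fixpoint, start Z0 = Sat(alarm) = {n0, n1, n3, n4}, add states in Sat(busy) with every successor in Z. Already a fixed point.
Sat(A[busy U alarm]) = {n0, n1, n3, n4}
AG A[busy U alarm]: greatest fixpoint, start Z0 = {n0, n1, n3, n4}, keep only states in Sat with every successor in Z. Z1 = {n0, n1, n3}; Z2 = {n0, n1}; Z3 = {n0}; fixed.
Sat(AG A[busy U alarm]) = {n0}
n0 ∈ Sat(AG A[busy U alarm]) = {n0}, so the formula holds at n0.

Yes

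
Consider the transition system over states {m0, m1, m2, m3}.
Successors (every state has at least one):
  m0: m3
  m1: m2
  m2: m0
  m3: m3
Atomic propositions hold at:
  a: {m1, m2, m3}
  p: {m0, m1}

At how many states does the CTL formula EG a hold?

EG a: greatest fixpoint, start Z0 = {m1, m2, m3}, keep only states in Sat with some successor in Z. Z1 = {m1, m3}; Z2 = {m3}; fixed.
Sat(EG a) = {m3}
|Sat(EG a)| = |{m3}| = 1.

1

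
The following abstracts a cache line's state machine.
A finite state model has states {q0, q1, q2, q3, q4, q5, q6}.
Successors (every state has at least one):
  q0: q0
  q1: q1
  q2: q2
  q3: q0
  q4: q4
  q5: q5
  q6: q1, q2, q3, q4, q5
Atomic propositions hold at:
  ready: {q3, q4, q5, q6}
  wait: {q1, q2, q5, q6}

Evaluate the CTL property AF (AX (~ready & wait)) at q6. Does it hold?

Sat(~ready) = {q0, q1, q2}
Sat(~ready & wait) = {q1, q2}
Sat(AX (~ready & wait)) = {s : every successor in {q1, q2}} = {q1, q2}
AF (AX (~ready & wait)): least fixpoint, start Z0 = {q1, q2}, add states with every successor in Z. Already a fixed point.
Sat(AF (AX (~ready & wait))) = {q1, q2}
q6 ∉ Sat(AF (AX (~ready & wait))) = {q1, q2}, so the formula does not hold at q6.

No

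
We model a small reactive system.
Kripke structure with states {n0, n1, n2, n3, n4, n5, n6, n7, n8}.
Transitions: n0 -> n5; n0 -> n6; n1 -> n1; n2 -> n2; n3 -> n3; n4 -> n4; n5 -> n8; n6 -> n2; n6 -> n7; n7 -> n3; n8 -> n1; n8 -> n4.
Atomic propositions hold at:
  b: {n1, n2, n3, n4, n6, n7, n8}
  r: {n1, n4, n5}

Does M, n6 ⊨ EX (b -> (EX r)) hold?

Sat(EX r) = {s : some successor in {n1, n4, n5}} = {n0, n1, n4, n8}
Sat(b -> (EX r)) = {n0, n1, n4, n5, n8}
Sat(EX (b -> (EX r))) = {s : some successor in {n0, n1, n4, n5, n8}} = {n0, n1, n4, n5, n8}
n6 ∉ Sat(EX (b -> (EX r))) = {n0, n1, n4, n5, n8}, so the formula does not hold at n6.

No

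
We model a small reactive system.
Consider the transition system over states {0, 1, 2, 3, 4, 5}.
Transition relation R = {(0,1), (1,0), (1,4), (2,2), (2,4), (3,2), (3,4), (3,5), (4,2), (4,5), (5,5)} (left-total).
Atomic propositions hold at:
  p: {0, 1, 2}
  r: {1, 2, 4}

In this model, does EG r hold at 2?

Yes

EG r: greatest fixpoint, start Z0 = {1, 2, 4}, keep only states in Sat with some successor in Z. Already a fixed point.
Sat(EG r) = {1, 2, 4}
2 ∈ Sat(EG r) = {1, 2, 4}, so the formula holds at 2.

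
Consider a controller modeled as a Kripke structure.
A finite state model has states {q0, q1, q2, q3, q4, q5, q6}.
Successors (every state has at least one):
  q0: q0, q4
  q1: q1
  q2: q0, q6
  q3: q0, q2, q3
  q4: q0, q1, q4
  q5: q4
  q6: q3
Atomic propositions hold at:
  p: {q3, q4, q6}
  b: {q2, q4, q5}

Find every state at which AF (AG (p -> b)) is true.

Sat(p -> b) = {q0, q1, q2, q4, q5}
AG (p -> b): greatest fixpoint, start Z0 = {q0, q1, q2, q4, q5}, keep only states in Sat with every successor in Z. Z1 = {q0, q1, q4, q5}; fixed.
Sat(AG (p -> b)) = {q0, q1, q4, q5}
AF (AG (p -> b)): least fixpoint, start Z0 = {q0, q1, q4, q5}, add states with every successor in Z. Already a fixed point.
Sat(AF (AG (p -> b))) = {q0, q1, q4, q5}

{q0, q1, q4, q5}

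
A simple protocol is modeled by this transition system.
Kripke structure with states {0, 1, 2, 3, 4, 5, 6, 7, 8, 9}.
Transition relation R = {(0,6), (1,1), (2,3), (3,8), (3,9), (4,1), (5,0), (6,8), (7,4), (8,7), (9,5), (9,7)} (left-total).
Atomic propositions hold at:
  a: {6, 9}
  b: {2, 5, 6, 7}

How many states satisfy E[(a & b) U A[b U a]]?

2

Sat(a & b) = {6}
A[b U a]: least fixpoint, start Z0 = Sat(a) = {6, 9}, add states in Sat(b) with every successor in Z. Already a fixed point.
Sat(A[b U a]) = {6, 9}
E[(a & b) U A[b U a]]: least fixpoint, start Z0 = Sat(A[b U a]) = {6, 9}, add states in Sat(a & b) with some successor in Z. Already a fixed point.
Sat(E[(a & b) U A[b U a]]) = {6, 9}
|Sat(E[(a & b) U A[b U a]])| = |{6, 9}| = 2.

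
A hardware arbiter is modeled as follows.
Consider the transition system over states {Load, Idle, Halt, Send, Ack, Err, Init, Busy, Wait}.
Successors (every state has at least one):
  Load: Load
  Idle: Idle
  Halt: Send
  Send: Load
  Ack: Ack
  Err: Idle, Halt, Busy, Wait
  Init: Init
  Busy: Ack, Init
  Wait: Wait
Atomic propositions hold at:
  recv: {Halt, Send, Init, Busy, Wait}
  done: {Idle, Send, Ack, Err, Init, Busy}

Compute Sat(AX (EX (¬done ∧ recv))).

{Wait}

Sat(¬done) = {Load, Halt, Wait}
Sat(¬done ∧ recv) = {Halt, Wait}
Sat(EX (¬done ∧ recv)) = {s : some successor in {Halt, Wait}} = {Err, Wait}
Sat(AX (EX (¬done ∧ recv))) = {s : every successor in {Err, Wait}} = {Wait}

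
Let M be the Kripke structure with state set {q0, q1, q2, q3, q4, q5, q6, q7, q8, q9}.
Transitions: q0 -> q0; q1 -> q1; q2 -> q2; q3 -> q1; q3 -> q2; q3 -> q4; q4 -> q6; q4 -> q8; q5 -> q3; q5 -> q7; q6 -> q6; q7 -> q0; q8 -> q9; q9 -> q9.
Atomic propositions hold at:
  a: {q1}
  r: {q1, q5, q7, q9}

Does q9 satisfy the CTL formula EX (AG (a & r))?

No

Sat(a & r) = {q1}
AG (a & r): greatest fixpoint, start Z0 = {q1}, keep only states in Sat with every successor in Z. Already a fixed point.
Sat(AG (a & r)) = {q1}
Sat(EX (AG (a & r))) = {s : some successor in {q1}} = {q1, q3}
q9 ∉ Sat(EX (AG (a & r))) = {q1, q3}, so the formula does not hold at q9.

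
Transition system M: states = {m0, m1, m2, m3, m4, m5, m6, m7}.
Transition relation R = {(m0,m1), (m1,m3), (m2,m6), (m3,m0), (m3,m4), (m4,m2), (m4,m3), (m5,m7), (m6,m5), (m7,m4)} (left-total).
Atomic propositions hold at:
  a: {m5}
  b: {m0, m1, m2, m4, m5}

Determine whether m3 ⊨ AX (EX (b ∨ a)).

Yes

Sat(b ∨ a) = {m0, m1, m2, m4, m5}
Sat(EX (b ∨ a)) = {s : some successor in {m0, m1, m2, m4, m5}} = {m0, m3, m4, m6, m7}
Sat(AX (EX (b ∨ a))) = {s : every successor in {m0, m3, m4, m6, m7}} = {m1, m2, m3, m5, m7}
m3 ∈ Sat(AX (EX (b ∨ a))) = {m1, m2, m3, m5, m7}, so the formula holds at m3.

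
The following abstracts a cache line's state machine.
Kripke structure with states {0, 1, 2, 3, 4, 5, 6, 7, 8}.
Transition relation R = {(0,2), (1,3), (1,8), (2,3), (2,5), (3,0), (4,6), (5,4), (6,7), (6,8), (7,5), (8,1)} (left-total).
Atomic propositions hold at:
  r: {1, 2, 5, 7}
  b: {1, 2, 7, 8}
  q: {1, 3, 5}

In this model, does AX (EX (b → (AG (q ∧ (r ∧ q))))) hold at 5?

Yes

Sat(r ∧ q) = {1, 5}
Sat(q ∧ (r ∧ q)) = {1, 5}
AG (q ∧ (r ∧ q)): greatest fixpoint, start Z0 = {1, 5}, keep only states in Sat with every successor in Z. Z1 = ∅; fixed.
Sat(AG (q ∧ (r ∧ q))) = ∅
Sat(b → (AG (q ∧ (r ∧ q)))) = {0, 3, 4, 5, 6}
Sat(EX (b → (AG (q ∧ (r ∧ q))))) = {s : some successor in {0, 3, 4, 5, 6}} = {1, 2, 3, 4, 5, 7}
Sat(AX (EX (b → (AG (q ∧ (r ∧ q)))))) = {s : every successor in {1, 2, 3, 4, 5, 7}} = {0, 2, 5, 7, 8}
5 ∈ Sat(AX (EX (b → (AG (q ∧ (r ∧ q)))))) = {0, 2, 5, 7, 8}, so the formula holds at 5.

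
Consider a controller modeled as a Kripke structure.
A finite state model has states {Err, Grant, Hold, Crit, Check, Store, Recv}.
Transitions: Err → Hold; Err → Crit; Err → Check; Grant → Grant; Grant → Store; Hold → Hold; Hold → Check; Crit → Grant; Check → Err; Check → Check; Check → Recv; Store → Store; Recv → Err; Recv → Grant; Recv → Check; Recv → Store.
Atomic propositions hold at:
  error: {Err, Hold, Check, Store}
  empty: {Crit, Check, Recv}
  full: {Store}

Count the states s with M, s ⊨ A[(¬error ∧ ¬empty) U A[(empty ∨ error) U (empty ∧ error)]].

1

Sat(¬error) = {Grant, Crit, Recv}
Sat(¬empty) = {Err, Grant, Hold, Store}
Sat(¬error ∧ ¬empty) = {Grant}
Sat(empty ∨ error) = {Err, Hold, Crit, Check, Store, Recv}
Sat(empty ∧ error) = {Check}
A[(empty ∨ error) U (empty ∧ error)]: least fixpoint, start Z0 = Sat((empty ∧ error)) = {Check}, add states in Sat(empty ∨ error) with every successor in Z. Already a fixed point.
Sat(A[(empty ∨ error) U (empty ∧ error)]) = {Check}
A[(¬error ∧ ¬empty) U A[(empty ∨ error) U (empty ∧ error)]]: least fixpoint, start Z0 = Sat(A[(empty ∨ error) U (empty ∧ error)]) = {Check}, add states in Sat(¬error ∧ ¬empty) with every successor in Z. Already a fixed point.
Sat(A[(¬error ∧ ¬empty) U A[(empty ∨ error) U (empty ∧ error)]]) = {Check}
|Sat(A[(¬error ∧ ¬empty) U A[(empty ∨ error) U (empty ∧ error)]])| = |{Check}| = 1.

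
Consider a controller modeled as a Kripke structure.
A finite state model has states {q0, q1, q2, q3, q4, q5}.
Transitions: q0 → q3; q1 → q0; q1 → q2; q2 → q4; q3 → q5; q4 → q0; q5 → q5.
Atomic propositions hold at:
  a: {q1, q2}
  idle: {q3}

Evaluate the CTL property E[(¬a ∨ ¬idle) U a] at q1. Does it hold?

Yes

Sat(¬a) = {q0, q3, q4, q5}
Sat(¬idle) = {q0, q1, q2, q4, q5}
Sat(¬a ∨ ¬idle) = {q0, q1, q2, q3, q4, q5}
E[(¬a ∨ ¬idle) U a]: least fixpoint, start Z0 = Sat(a) = {q1, q2}, add states in Sat(¬a ∨ ¬idle) with some successor in Z. Already a fixed point.
Sat(E[(¬a ∨ ¬idle) U a]) = {q1, q2}
q1 ∈ Sat(E[(¬a ∨ ¬idle) U a]) = {q1, q2}, so the formula holds at q1.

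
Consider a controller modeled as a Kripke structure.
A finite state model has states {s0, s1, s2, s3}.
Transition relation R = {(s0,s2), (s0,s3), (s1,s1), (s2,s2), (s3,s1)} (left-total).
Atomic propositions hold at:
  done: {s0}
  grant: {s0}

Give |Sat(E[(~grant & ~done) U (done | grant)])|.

1

Sat(~grant) = {s1, s2, s3}
Sat(~done) = {s1, s2, s3}
Sat(~grant & ~done) = {s1, s2, s3}
Sat(done | grant) = {s0}
E[(~grant & ~done) U (done | grant)]: least fixpoint, start Z0 = Sat((done | grant)) = {s0}, add states in Sat(~grant & ~done) with some successor in Z. Already a fixed point.
Sat(E[(~grant & ~done) U (done | grant)]) = {s0}
|Sat(E[(~grant & ~done) U (done | grant)])| = |{s0}| = 1.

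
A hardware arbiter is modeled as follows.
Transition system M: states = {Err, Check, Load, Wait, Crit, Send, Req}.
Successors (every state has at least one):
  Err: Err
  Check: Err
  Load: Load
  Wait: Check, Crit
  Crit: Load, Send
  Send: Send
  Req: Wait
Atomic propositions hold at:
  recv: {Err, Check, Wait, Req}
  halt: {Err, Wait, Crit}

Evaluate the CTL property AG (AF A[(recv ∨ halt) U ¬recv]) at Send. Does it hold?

Yes

Sat(recv ∨ halt) = {Err, Check, Wait, Crit, Req}
Sat(¬recv) = {Load, Crit, Send}
A[(recv ∨ halt) U ¬recv]: least fixpoint, start Z0 = Sat(¬recv) = {Load, Crit, Send}, add states in Sat(recv ∨ halt) with every successor in Z. Already a fixed point.
Sat(A[(recv ∨ halt) U ¬recv]) = {Load, Crit, Send}
AF A[(recv ∨ halt) U ¬recv]: least fixpoint, start Z0 = {Load, Crit, Send}, add states with every successor in Z. Already a fixed point.
Sat(AF A[(recv ∨ halt) U ¬recv]) = {Load, Crit, Send}
AG (AF A[(recv ∨ halt) U ¬recv]): greatest fixpoint, start Z0 = {Load, Crit, Send}, keep only states in Sat with every successor in Z. Already a fixed point.
Sat(AG (AF A[(recv ∨ halt) U ¬recv])) = {Load, Crit, Send}
Send ∈ Sat(AG (AF A[(recv ∨ halt) U ¬recv])) = {Load, Crit, Send}, so the formula holds at Send.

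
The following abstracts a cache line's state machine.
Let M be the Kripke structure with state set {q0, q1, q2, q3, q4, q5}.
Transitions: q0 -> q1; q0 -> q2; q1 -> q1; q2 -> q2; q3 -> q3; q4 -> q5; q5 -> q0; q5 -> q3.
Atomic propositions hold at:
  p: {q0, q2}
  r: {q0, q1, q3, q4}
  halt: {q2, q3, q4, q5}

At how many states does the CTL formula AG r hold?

2

AG r: greatest fixpoint, start Z0 = {q0, q1, q3, q4}, keep only states in Sat with every successor in Z. Z1 = {q1, q3}; fixed.
Sat(AG r) = {q1, q3}
|Sat(AG r)| = |{q1, q3}| = 2.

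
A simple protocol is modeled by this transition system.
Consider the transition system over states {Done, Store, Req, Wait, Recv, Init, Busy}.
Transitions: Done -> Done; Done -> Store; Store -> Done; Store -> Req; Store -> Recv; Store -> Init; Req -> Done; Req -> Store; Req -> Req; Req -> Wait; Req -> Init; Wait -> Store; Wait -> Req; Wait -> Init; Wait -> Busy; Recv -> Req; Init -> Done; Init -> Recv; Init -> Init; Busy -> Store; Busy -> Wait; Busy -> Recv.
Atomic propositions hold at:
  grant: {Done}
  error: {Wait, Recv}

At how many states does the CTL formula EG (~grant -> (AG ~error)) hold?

1

Sat(~grant) = {Store, Req, Wait, Recv, Init, Busy}
Sat(~error) = {Done, Store, Req, Init, Busy}
AG ~error: greatest fixpoint, start Z0 = {Done, Store, Req, Init, Busy}, keep only states in Sat with every successor in Z. Z1 = {Done}; Z2 = ∅; fixed.
Sat(AG ~error) = ∅
Sat(~grant -> (AG ~error)) = {Done}
EG (~grant -> (AG ~error)): greatest fixpoint, start Z0 = {Done}, keep only states in Sat with some successor in Z. Already a fixed point.
Sat(EG (~grant -> (AG ~error))) = {Done}
|Sat(EG (~grant -> (AG ~error)))| = |{Done}| = 1.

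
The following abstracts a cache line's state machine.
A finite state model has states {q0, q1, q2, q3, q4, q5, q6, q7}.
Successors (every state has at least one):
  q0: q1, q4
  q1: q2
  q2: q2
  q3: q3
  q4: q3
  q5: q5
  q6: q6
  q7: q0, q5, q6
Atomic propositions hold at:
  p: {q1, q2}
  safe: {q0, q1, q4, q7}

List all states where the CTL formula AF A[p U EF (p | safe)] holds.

{q0, q1, q2, q4, q7}

Sat(p | safe) = {q0, q1, q2, q4, q7}
EF (p | safe): least fixpoint, start Z0 = {q0, q1, q2, q4, q7}, add states with some successor in Z. Already a fixed point.
Sat(EF (p | safe)) = {q0, q1, q2, q4, q7}
A[p U EF (p | safe)]: least fixpoint, start Z0 = Sat(EF (p | safe)) = {q0, q1, q2, q4, q7}, add states in Sat(p) with every successor in Z. Already a fixed point.
Sat(A[p U EF (p | safe)]) = {q0, q1, q2, q4, q7}
AF A[p U EF (p | safe)]: least fixpoint, start Z0 = {q0, q1, q2, q4, q7}, add states with every successor in Z. Already a fixed point.
Sat(AF A[p U EF (p | safe)]) = {q0, q1, q2, q4, q7}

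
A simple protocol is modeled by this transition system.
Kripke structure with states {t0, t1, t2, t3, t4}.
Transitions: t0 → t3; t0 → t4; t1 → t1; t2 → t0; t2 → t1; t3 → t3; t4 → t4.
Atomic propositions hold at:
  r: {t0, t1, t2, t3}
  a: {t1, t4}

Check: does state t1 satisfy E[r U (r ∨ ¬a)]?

Yes

Sat(¬a) = {t0, t2, t3}
Sat(r ∨ ¬a) = {t0, t1, t2, t3}
E[r U (r ∨ ¬a)]: least fixpoint, start Z0 = Sat((r ∨ ¬a)) = {t0, t1, t2, t3}, add states in Sat(r) with some successor in Z. Already a fixed point.
Sat(E[r U (r ∨ ¬a)]) = {t0, t1, t2, t3}
t1 ∈ Sat(E[r U (r ∨ ¬a)]) = {t0, t1, t2, t3}, so the formula holds at t1.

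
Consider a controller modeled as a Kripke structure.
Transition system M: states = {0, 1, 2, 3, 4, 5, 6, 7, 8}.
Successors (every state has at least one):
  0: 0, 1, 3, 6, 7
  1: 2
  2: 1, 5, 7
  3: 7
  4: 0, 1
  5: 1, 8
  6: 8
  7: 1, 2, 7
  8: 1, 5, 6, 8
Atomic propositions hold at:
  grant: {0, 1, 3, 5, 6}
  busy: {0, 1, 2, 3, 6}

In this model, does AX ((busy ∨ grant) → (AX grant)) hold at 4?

Sat(busy ∨ grant) = {0, 1, 2, 3, 5, 6}
Sat(AX grant) = {s : every successor in {0, 1, 3, 5, 6}} = {4}
Sat((busy ∨ grant) → (AX grant)) = {4, 7, 8}
Sat(AX ((busy ∨ grant) → (AX grant))) = {s : every successor in {4, 7, 8}} = {3, 6}
4 ∉ Sat(AX ((busy ∨ grant) → (AX grant))) = {3, 6}, so the formula does not hold at 4.

No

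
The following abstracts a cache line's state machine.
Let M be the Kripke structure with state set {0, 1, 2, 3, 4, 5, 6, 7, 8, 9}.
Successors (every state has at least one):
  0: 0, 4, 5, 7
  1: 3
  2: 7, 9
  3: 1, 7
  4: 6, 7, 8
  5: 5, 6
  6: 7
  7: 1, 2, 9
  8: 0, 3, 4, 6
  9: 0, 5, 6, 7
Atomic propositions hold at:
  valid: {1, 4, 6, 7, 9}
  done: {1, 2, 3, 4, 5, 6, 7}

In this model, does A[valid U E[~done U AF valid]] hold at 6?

Sat(~done) = {0, 8, 9}
AF valid: least fixpoint, start Z0 = {1, 4, 6, 7, 9}, add states with every successor in Z. Z1 = {1, 2, 3, 4, 6, 7, 9}; fixed.
Sat(AF valid) = {1, 2, 3, 4, 6, 7, 9}
E[~done U AF valid]: least fixpoint, start Z0 = Sat(AF valid) = {1, 2, 3, 4, 6, 7, 9}, add states in Sat(~done) with some successor in Z. Z1 = {0, 1, 2, 3, 4, 6, 7, 8, 9}; fixed.
Sat(E[~done U AF valid]) = {0, 1, 2, 3, 4, 6, 7, 8, 9}
A[valid U E[~done U AF valid]]: least fixpoint, start Z0 = Sat(E[~done U AF valid]) = {0, 1, 2, 3, 4, 6, 7, 8, 9}, add states in Sat(valid) with every successor in Z. Already a fixed point.
Sat(A[valid U E[~done U AF valid]]) = {0, 1, 2, 3, 4, 6, 7, 8, 9}
6 ∈ Sat(A[valid U E[~done U AF valid]]) = {0, 1, 2, 3, 4, 6, 7, 8, 9}, so the formula holds at 6.

Yes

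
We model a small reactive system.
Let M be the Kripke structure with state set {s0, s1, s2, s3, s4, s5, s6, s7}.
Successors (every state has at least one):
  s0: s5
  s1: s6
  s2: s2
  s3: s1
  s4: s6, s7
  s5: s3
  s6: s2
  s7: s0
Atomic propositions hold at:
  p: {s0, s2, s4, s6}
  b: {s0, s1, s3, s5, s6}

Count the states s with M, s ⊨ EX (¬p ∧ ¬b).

1

Sat(¬p) = {s1, s3, s5, s7}
Sat(¬b) = {s2, s4, s7}
Sat(¬p ∧ ¬b) = {s7}
Sat(EX (¬p ∧ ¬b)) = {s : some successor in {s7}} = {s4}
|Sat(EX (¬p ∧ ¬b))| = |{s4}| = 1.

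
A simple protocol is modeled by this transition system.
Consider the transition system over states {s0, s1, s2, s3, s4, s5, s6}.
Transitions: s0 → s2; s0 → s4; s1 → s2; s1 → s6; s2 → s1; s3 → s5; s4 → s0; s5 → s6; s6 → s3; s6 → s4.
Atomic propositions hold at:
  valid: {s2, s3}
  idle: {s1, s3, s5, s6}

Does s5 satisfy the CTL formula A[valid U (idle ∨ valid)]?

Sat(idle ∨ valid) = {s1, s2, s3, s5, s6}
A[valid U (idle ∨ valid)]: least fixpoint, start Z0 = Sat((idle ∨ valid)) = {s1, s2, s3, s5, s6}, add states in Sat(valid) with every successor in Z. Already a fixed point.
Sat(A[valid U (idle ∨ valid)]) = {s1, s2, s3, s5, s6}
s5 ∈ Sat(A[valid U (idle ∨ valid)]) = {s1, s2, s3, s5, s6}, so the formula holds at s5.

Yes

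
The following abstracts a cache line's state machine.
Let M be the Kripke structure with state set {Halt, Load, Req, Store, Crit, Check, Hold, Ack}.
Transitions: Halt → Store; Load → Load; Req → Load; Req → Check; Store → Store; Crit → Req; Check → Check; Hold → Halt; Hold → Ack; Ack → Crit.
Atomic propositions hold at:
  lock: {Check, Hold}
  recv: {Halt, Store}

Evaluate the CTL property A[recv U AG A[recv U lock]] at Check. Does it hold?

Yes

A[recv U lock]: least fixpoint, start Z0 = Sat(lock) = {Check, Hold}, add states in Sat(recv) with every successor in Z. Already a fixed point.
Sat(A[recv U lock]) = {Check, Hold}
AG A[recv U lock]: greatest fixpoint, start Z0 = {Check, Hold}, keep only states in Sat with every successor in Z. Z1 = {Check}; fixed.
Sat(AG A[recv U lock]) = {Check}
A[recv U AG A[recv U lock]]: least fixpoint, start Z0 = Sat(AG A[recv U lock]) = {Check}, add states in Sat(recv) with every successor in Z. Already a fixed point.
Sat(A[recv U AG A[recv U lock]]) = {Check}
Check ∈ Sat(A[recv U AG A[recv U lock]]) = {Check}, so the formula holds at Check.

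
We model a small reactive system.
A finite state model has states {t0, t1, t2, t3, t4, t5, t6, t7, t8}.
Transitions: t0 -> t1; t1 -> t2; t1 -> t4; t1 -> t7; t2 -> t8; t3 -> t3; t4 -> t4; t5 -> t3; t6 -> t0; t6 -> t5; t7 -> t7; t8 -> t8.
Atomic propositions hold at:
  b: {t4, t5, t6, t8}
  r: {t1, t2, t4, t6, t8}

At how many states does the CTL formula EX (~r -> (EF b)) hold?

6

Sat(~r) = {t0, t3, t5, t7}
EF b: least fixpoint, start Z0 = {t4, t5, t6, t8}, add states with some successor in Z. Z1 = {t1, t2, t4, t5, t6, t8}; Z2 = {t0, t1, t2, t4, t5, t6, t8}; fixed.
Sat(EF b) = {t0, t1, t2, t4, t5, t6, t8}
Sat(~r -> (EF b)) = {t0, t1, t2, t4, t5, t6, t8}
Sat(EX (~r -> (EF b))) = {s : some successor in {t0, t1, t2, t4, t5, t6, t8}} = {t0, t1, t2, t4, t6, t8}
|Sat(EX (~r -> (EF b)))| = |{t0, t1, t2, t4, t6, t8}| = 6.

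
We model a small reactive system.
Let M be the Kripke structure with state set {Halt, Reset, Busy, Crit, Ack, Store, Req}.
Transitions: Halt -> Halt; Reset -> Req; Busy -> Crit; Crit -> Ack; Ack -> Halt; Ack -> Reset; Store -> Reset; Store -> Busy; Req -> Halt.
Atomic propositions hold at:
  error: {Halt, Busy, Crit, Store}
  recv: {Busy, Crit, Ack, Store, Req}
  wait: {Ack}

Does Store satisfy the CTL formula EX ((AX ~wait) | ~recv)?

Yes

Sat(~wait) = {Halt, Reset, Busy, Crit, Store, Req}
Sat(AX ~wait) = {s : every successor in {Halt, Reset, Busy, Crit, Store, Req}} = {Halt, Reset, Busy, Ack, Store, Req}
Sat(~recv) = {Halt, Reset}
Sat((AX ~wait) | ~recv) = {Halt, Reset, Busy, Ack, Store, Req}
Sat(EX ((AX ~wait) | ~recv)) = {s : some successor in {Halt, Reset, Busy, Ack, Store, Req}} = {Halt, Reset, Crit, Ack, Store, Req}
Store ∈ Sat(EX ((AX ~wait) | ~recv)) = {Halt, Reset, Crit, Ack, Store, Req}, so the formula holds at Store.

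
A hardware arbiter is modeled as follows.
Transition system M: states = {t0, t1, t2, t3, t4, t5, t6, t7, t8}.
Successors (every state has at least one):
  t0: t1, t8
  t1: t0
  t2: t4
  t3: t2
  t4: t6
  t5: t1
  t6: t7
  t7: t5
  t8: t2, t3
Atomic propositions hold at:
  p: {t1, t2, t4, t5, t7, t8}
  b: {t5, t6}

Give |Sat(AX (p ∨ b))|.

7

Sat(p ∨ b) = {t1, t2, t4, t5, t6, t7, t8}
Sat(AX (p ∨ b)) = {s : every successor in {t1, t2, t4, t5, t6, t7, t8}} = {t0, t2, t3, t4, t5, t6, t7}
|Sat(AX (p ∨ b))| = |{t0, t2, t3, t4, t5, t6, t7}| = 7.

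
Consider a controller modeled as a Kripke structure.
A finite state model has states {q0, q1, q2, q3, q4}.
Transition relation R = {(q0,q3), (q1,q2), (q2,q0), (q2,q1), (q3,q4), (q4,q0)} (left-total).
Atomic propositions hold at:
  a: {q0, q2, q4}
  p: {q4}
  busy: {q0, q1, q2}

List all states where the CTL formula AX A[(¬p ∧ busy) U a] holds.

{q1, q2, q3, q4}

Sat(¬p) = {q0, q1, q2, q3}
Sat(¬p ∧ busy) = {q0, q1, q2}
A[(¬p ∧ busy) U a]: least fixpoint, start Z0 = Sat(a) = {q0, q2, q4}, add states in Sat(¬p ∧ busy) with every successor in Z. Z1 = {q0, q1, q2, q4}; fixed.
Sat(A[(¬p ∧ busy) U a]) = {q0, q1, q2, q4}
Sat(AX A[(¬p ∧ busy) U a]) = {s : every successor in {q0, q1, q2, q4}} = {q1, q2, q3, q4}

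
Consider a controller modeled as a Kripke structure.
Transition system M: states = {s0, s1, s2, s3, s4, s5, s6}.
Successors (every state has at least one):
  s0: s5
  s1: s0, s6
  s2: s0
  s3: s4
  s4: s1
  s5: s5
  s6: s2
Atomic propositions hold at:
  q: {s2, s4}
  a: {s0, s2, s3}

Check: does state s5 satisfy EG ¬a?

Yes

Sat(¬a) = {s1, s4, s5, s6}
EG ¬a: greatest fixpoint, start Z0 = {s1, s4, s5, s6}, keep only states in Sat with some successor in Z. Z1 = {s1, s4, s5}; Z2 = {s4, s5}; Z3 = {s5}; fixed.
Sat(EG ¬a) = {s5}
s5 ∈ Sat(EG ¬a) = {s5}, so the formula holds at s5.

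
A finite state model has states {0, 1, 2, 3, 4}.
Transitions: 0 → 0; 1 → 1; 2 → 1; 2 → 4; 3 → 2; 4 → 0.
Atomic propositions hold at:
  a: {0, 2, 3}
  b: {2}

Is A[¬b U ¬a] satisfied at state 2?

Sat(¬b) = {0, 1, 3, 4}
Sat(¬a) = {1, 4}
A[¬b U ¬a]: least fixpoint, start Z0 = Sat(¬a) = {1, 4}, add states in Sat(¬b) with every successor in Z. Already a fixed point.
Sat(A[¬b U ¬a]) = {1, 4}
2 ∉ Sat(A[¬b U ¬a]) = {1, 4}, so the formula does not hold at 2.

No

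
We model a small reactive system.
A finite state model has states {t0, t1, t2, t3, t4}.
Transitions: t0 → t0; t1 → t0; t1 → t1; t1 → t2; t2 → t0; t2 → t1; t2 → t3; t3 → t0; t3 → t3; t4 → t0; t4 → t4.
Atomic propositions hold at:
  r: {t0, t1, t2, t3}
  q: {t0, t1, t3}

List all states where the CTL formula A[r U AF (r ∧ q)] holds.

Sat(r ∧ q) = {t0, t1, t3}
AF (r ∧ q): least fixpoint, start Z0 = {t0, t1, t3}, add states with every successor in Z. Z1 = {t0, t1, t2, t3}; fixed.
Sat(AF (r ∧ q)) = {t0, t1, t2, t3}
A[r U AF (r ∧ q)]: least fixpoint, start Z0 = Sat(AF (r ∧ q)) = {t0, t1, t2, t3}, add states in Sat(r) with every successor in Z. Already a fixed point.
Sat(A[r U AF (r ∧ q)]) = {t0, t1, t2, t3}

{t0, t1, t2, t3}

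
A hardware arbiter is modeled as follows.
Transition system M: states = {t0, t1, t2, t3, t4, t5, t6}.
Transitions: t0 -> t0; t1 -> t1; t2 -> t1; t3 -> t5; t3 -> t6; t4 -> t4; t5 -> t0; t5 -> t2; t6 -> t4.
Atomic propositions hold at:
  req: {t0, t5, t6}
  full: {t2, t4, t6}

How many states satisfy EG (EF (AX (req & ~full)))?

3

Sat(~full) = {t0, t1, t3, t5}
Sat(req & ~full) = {t0, t5}
Sat(AX (req & ~full)) = {s : every successor in {t0, t5}} = {t0}
EF (AX (req & ~full)): least fixpoint, start Z0 = {t0}, add states with some successor in Z. Z1 = {t0, t5}; Z2 = {t0, t3, t5}; fixed.
Sat(EF (AX (req & ~full))) = {t0, t3, t5}
EG (EF (AX (req & ~full))): greatest fixpoint, start Z0 = {t0, t3, t5}, keep only states in Sat with some successor in Z. Already a fixed point.
Sat(EG (EF (AX (req & ~full)))) = {t0, t3, t5}
|Sat(EG (EF (AX (req & ~full))))| = |{t0, t3, t5}| = 3.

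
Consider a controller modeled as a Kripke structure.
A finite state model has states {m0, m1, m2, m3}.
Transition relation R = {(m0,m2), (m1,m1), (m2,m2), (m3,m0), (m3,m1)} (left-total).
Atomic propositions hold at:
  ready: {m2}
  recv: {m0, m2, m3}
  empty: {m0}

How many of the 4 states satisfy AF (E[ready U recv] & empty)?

1

E[ready U recv]: least fixpoint, start Z0 = Sat(recv) = {m0, m2, m3}, add states in Sat(ready) with some successor in Z. Already a fixed point.
Sat(E[ready U recv]) = {m0, m2, m3}
Sat(E[ready U recv] & empty) = {m0}
AF (E[ready U recv] & empty): least fixpoint, start Z0 = {m0}, add states with every successor in Z. Already a fixed point.
Sat(AF (E[ready U recv] & empty)) = {m0}
|Sat(AF (E[ready U recv] & empty))| = |{m0}| = 1.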